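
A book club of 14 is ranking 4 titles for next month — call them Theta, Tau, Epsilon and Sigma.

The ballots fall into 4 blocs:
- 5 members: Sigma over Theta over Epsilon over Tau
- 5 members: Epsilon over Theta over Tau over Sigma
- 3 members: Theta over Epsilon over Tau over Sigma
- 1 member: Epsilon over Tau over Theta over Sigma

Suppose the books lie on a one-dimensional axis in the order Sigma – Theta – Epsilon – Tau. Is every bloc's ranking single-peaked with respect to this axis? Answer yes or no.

Axis positions: Sigma=1, Theta=2, Epsilon=3, Tau=4.
Bloc 1 (peak Sigma at position 1): ranking walks positions 1-2-3-4, expanding outward from the peak — single-peaked.
Bloc 2 (peak Epsilon at position 3): ranking walks positions 3-2-4-1, expanding outward from the peak — single-peaked.
Bloc 3 (peak Theta at position 2): ranking walks positions 2-3-4-1, expanding outward from the peak — single-peaked.
Bloc 4 (peak Epsilon at position 3): ranking walks positions 3-4-2-1, expanding outward from the peak — single-peaked.
Every ranking is single-peaked on this axis.

yes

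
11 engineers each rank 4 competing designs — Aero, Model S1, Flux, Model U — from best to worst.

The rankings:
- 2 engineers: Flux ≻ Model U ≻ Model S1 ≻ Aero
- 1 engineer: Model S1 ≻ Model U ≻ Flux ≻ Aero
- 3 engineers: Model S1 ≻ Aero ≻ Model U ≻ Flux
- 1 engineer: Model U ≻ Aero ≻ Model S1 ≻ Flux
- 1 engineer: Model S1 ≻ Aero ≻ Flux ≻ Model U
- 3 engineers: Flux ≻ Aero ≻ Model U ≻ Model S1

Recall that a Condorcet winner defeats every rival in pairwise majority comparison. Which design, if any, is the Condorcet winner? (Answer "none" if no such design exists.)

Check each pair by majority over 11 ballots:
Aero vs Model S1: Model S1 wins 7–4.
Aero–Flux: Flux 6–5.
Aero vs Model U: Aero wins 7–4.
Model S1 vs Flux: Model S1 wins 6–5.
Model S1 vs Model U: Model U, 6–5.
Flux vs Model U: Flux, 6–5.
No design is unbeaten: Aero loses to Model S1; Model S1 loses to Model U; Flux loses to Model S1; Model U loses to Aero. In particular Aero beats Model U beats Model S1 beats Aero is a majority cycle — no Condorcet winner exists.

none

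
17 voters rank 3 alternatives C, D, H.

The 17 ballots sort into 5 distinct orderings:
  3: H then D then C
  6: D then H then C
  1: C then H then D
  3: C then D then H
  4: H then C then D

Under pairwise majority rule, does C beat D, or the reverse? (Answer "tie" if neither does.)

D

Ballots ranking C above D: 1 + 3 + 4 = 8.
Ballots ranking D above C: 17 − 8 = 9.
D wins the head-to-head 9–8.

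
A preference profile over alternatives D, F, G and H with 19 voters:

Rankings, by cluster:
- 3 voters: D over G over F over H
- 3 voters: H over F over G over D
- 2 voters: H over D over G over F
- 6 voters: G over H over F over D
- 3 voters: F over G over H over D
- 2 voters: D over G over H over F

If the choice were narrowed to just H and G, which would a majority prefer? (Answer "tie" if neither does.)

G

Ballots ranking H above G: 3 + 2 = 5.
Ballots ranking G above H: 19 − 5 = 14.
G wins the head-to-head 14–5.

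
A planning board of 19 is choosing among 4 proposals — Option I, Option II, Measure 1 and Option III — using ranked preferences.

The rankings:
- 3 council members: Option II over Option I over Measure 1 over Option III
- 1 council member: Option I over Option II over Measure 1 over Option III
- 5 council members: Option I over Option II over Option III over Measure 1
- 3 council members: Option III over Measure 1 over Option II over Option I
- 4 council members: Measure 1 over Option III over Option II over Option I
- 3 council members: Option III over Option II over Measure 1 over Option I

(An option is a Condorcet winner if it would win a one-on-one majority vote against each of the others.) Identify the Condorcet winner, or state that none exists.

Check each pair by majority over 19 ballots:
Option I vs Option II: Option II, 13–6.
Option I vs Measure 1: Measure 1, 10–9.
Option I vs Option III: Option III, 10–9.
Option II vs Measure 1: Option II wins 12–7.
Option II vs Option III: Option III, 10–9.
Measure 1 vs Option III: Option III, 11–8.
Option III beats each of Option I, Option II, Measure 1 — Option III is the Condorcet winner.

Option III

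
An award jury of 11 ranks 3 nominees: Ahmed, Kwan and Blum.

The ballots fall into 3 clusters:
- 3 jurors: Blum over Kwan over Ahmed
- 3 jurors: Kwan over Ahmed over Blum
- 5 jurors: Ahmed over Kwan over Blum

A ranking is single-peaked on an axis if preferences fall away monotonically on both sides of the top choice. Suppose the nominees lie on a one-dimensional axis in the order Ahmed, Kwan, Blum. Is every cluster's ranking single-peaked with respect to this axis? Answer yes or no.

Axis positions: Ahmed=1, Kwan=2, Blum=3.
Cluster 1 (peak Blum at position 3): ranking walks positions 3-2-1, expanding outward from the peak — single-peaked.
Cluster 2 (peak Kwan at position 2): ranking walks positions 2-1-3, expanding outward from the peak — single-peaked.
Cluster 3 (peak Ahmed at position 1): ranking walks positions 1-2-3, expanding outward from the peak — single-peaked.
Every ranking is single-peaked on this axis.

yes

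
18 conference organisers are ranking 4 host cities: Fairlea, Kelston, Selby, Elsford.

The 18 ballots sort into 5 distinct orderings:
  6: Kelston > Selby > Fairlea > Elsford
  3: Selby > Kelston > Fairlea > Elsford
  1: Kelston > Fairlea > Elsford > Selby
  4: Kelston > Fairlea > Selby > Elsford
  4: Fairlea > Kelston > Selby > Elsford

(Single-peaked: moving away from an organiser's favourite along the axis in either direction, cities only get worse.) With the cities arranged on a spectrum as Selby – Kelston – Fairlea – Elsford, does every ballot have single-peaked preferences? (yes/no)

Axis positions: Selby=1, Kelston=2, Fairlea=3, Elsford=4.
Group 1 (peak Kelston at position 2): ranking walks positions 2-1-3-4, expanding outward from the peak — single-peaked.
Group 2 (peak Selby at position 1): ranking walks positions 1-2-3-4, expanding outward from the peak — single-peaked.
Group 3 (peak Kelston at position 2): ranking walks positions 2-3-4-1, expanding outward from the peak — single-peaked.
Group 4 (peak Kelston at position 2): ranking walks positions 2-3-1-4, expanding outward from the peak — single-peaked.
Group 5 (peak Fairlea at position 3): ranking walks positions 3-2-1-4, expanding outward from the peak — single-peaked.
Every ranking is single-peaked on this axis.

yes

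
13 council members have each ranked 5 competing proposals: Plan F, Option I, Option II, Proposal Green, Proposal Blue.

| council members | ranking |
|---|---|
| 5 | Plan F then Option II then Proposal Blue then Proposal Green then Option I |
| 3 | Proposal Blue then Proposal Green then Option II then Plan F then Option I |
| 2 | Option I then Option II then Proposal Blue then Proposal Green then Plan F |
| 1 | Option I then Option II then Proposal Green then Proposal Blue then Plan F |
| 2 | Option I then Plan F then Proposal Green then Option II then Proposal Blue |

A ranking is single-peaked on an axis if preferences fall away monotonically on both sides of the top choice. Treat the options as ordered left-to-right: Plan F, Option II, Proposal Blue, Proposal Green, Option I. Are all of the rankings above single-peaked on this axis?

Axis positions: Plan F=1, Option II=2, Proposal Blue=3, Proposal Green=4, Option I=5.
Type 1 (peak Plan F at position 1): ranking walks positions 1-2-3-4-5, expanding outward from the peak — single-peaked.
Type 2 (peak Proposal Blue at position 3): ranking walks positions 3-4-2-1-5, expanding outward from the peak — single-peaked.
Type 3: ranking walks positions 5-2-3-4-1; Option II is ranked above Proposal Green even though Proposal Green lies between Option II and the peak Option I on the axis — preferences dip and rise again. Not single-peaked.
Type 4: ranking walks positions 5-2-4-3-1; Option II is ranked above Proposal Green even though Proposal Green lies between Option II and the peak Option I on the axis — preferences dip and rise again. Not single-peaked.
Type 5: ranking walks positions 5-1-4-2-3; Plan F is ranked above Proposal Green even though Proposal Green lies between Plan F and the peak Option I on the axis — preferences dip and rise again. Not single-peaked.
Type 3 violates single-peakedness, so the profile is not single-peaked on this axis.

no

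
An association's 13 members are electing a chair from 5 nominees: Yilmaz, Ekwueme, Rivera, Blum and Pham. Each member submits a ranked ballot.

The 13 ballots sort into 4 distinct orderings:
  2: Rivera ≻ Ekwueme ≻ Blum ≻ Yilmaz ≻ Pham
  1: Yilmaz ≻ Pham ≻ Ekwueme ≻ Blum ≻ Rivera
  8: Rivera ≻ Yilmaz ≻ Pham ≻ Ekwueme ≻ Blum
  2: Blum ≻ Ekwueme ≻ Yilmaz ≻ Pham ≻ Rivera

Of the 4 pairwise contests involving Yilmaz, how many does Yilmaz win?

Yilmaz against each rival (13 voters):
Yilmaz vs Ekwueme: Yilmaz, 9–4.
Yilmaz vs Rivera: Yilmaz is ranked higher on 1+2 = 3 ballots, Rivera on 10. Rivera wins 10–3.
Yilmaz vs Blum: Yilmaz, 9–4.
Yilmaz vs Pham: 13 to 0, Yilmaz.
Yilmaz beats Ekwueme, Blum, Pham; loses to Rivera — 3 pairwise wins.

3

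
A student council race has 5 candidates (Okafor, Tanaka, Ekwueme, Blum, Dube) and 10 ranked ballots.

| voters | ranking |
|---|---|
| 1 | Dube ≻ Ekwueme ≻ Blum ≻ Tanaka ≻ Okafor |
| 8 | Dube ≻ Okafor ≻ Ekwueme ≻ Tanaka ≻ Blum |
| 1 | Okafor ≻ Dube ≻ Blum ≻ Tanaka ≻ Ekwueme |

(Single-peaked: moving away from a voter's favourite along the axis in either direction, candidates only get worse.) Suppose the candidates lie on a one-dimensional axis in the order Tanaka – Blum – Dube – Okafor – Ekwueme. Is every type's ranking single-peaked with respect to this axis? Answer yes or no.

no

Axis positions: Tanaka=1, Blum=2, Dube=3, Okafor=4, Ekwueme=5.
Type 1: ranking walks positions 3-5-2-1-4; Ekwueme is ranked above Okafor even though Okafor lies between Ekwueme and the peak Dube on the axis — preferences dip and rise again. Not single-peaked.
Type 2: ranking walks positions 3-4-5-1-2; Tanaka is ranked above Blum even though Blum lies between Tanaka and the peak Dube on the axis — preferences dip and rise again. Not single-peaked.
Type 3 (peak Okafor at position 4): ranking walks positions 4-3-2-1-5, expanding outward from the peak — single-peaked.
Type 1 violates single-peakedness, so the profile is not single-peaked on this axis.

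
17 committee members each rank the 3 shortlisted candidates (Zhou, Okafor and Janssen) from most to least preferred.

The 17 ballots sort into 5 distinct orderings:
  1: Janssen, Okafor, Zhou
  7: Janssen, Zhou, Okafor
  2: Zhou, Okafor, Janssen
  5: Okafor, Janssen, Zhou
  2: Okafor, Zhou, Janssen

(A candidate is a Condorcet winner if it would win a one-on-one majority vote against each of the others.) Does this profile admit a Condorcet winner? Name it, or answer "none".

none

Head-to-head results (17 committee members):
Zhou vs Okafor: Zhou wins 9–8.
Zhou vs Janssen: Janssen wins 13–4.
Okafor vs Janssen: 9 to 8, Okafor.
No candidate is unbeaten: Zhou loses to Janssen; Okafor loses to Zhou; Janssen loses to Okafor. In particular Zhou → Okafor → Janssen → Zhou is a majority cycle — no Condorcet winner exists.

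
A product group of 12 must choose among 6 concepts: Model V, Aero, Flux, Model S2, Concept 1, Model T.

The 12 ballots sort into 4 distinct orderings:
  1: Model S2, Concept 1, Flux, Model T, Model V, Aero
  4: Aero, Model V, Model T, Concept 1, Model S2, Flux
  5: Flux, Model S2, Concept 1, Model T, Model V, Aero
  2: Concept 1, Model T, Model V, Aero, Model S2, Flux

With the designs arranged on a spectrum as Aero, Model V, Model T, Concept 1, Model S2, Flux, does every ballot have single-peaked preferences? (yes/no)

yes

Axis positions: Aero=1, Model V=2, Model T=3, Concept 1=4, Model S2=5, Flux=6.
Cluster 1 (peak Model S2 at position 5): ranking walks positions 5-4-6-3-2-1, expanding outward from the peak — single-peaked.
Cluster 2 (peak Aero at position 1): ranking walks positions 1-2-3-4-5-6, expanding outward from the peak — single-peaked.
Cluster 3 (peak Flux at position 6): ranking walks positions 6-5-4-3-2-1, expanding outward from the peak — single-peaked.
Cluster 4 (peak Concept 1 at position 4): ranking walks positions 4-3-2-1-5-6, expanding outward from the peak — single-peaked.
Every ranking is single-peaked on this axis.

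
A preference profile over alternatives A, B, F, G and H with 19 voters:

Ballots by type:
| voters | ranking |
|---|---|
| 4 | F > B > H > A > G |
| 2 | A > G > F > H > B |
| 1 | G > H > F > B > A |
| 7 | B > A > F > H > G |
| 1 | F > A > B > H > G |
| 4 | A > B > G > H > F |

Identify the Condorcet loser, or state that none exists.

G

Pairwise majorities:
A vs B: B, 12–7.
A–F: A 13–6.
A vs G: A wins 18–1.
A vs H: A preferred on 2+7+1+4 = 14 ballots; A wins 14–5.
B vs F: 11 to 8, B.
B vs G: B preferred on 4+7+1+4 = 16 ballots; B wins 16–3.
B vs H: B preferred on 4+7+1+4 = 16 ballots; B wins 16–3.
F vs G: F preferred on 4+7+1 = 12 ballots; F wins 12–7.
F vs H: F preferred on 4+2+7+1 = 14 ballots; F wins 14–5.
G vs H: H, 12–7.
G loses to every other alternative — it is the Condorcet loser.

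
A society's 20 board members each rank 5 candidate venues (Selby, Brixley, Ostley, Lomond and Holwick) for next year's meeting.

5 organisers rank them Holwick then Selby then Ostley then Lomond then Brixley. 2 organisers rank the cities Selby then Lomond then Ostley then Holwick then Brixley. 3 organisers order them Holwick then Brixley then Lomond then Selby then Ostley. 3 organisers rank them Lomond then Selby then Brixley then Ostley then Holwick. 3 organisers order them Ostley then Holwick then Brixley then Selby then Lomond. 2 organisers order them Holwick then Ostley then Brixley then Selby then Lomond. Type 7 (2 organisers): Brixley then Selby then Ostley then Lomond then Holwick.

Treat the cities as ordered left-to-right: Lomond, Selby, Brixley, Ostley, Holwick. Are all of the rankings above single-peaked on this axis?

no

Axis positions: Lomond=1, Selby=2, Brixley=3, Ostley=4, Holwick=5.
Type 1: ranking walks positions 5-2-4-1-3; Selby is ranked above Ostley even though Ostley lies between Selby and the peak Holwick on the axis — preferences dip and rise again. Not single-peaked.
Type 2: ranking walks positions 2-1-4-5-3; Ostley is ranked above Brixley even though Brixley lies between Ostley and the peak Selby on the axis — preferences dip and rise again. Not single-peaked.
Type 3: ranking walks positions 5-3-1-2-4; Brixley is ranked above Ostley even though Ostley lies between Brixley and the peak Holwick on the axis — preferences dip and rise again. Not single-peaked.
Type 4 (peak Lomond at position 1): ranking walks positions 1-2-3-4-5, expanding outward from the peak — single-peaked.
Type 5 (peak Ostley at position 4): ranking walks positions 4-5-3-2-1, expanding outward from the peak — single-peaked.
Type 6 (peak Holwick at position 5): ranking walks positions 5-4-3-2-1, expanding outward from the peak — single-peaked.
Type 7 (peak Brixley at position 3): ranking walks positions 3-2-4-1-5, expanding outward from the peak — single-peaked.
Type 1 violates single-peakedness, so the profile is not single-peaked on this axis.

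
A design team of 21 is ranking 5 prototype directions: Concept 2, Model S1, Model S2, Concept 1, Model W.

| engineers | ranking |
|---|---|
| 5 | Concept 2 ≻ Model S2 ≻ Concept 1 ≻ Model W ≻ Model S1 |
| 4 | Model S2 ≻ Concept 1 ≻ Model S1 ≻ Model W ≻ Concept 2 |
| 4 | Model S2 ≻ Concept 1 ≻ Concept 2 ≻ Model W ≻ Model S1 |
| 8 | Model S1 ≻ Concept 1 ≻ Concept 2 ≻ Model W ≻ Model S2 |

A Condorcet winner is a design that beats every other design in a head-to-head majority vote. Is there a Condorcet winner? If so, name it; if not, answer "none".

none

Check each pair by majority over 21 ballots:
Concept 2 vs Model S1: 9 to 12, Model S1.
Concept 2 vs Model S2: Concept 2 is ranked higher on 5+8 = 13 ballots, Model S2 on 8. Concept 2 wins 13–8.
Concept 2 vs Concept 1: Concept 2 is ranked higher on 5 ballots, Concept 1 on 16. Concept 1 wins 16–5.
Concept 2 vs Model W: Concept 2 preferred on 5+4+8 = 17 ballots; Concept 2 wins 17–4.
Model S1 vs Model S2: Model S1 is ranked higher on 8 ballots, Model S2 on 13. Model S2 wins 13–8.
Model S1 vs Concept 1: 8 to 13, Concept 1.
Model S1 vs Model W: 12 to 9, Model S1.
Model S2 vs Concept 1: 13 to 8, Model S2.
Model S2 vs Model W: 13 to 8, Model S2.
Concept 1 vs Model W: 21 to 0, Concept 1.
No design is unbeaten: Concept 2 loses to Model S1; Model S1 loses to Model S2; Model S2 loses to Concept 2; Concept 1 loses to Model S2; Model W loses to Concept 2. In particular Concept 2 beats Model S2 beats Model S1 beats Concept 2 is a majority cycle — no Condorcet winner exists.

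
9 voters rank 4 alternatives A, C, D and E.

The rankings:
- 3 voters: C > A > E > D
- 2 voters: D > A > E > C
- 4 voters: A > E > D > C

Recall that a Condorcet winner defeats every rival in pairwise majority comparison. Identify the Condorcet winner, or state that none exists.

Head-to-head results (9 voters):
A vs C: A is ranked higher on 2+4 = 6 ballots, C on 3. A wins 6–3.
A vs D: 3+4 = 7 for A, 2 for D — A by 7–2.
A vs E: A is ranked higher on 3+2+4 = 9 ballots, E on 0. A wins 9–0.
C vs D: C is ranked higher on 3 ballots, D on 6. D wins 6–3.
C vs E: 3 for C, 6 for E — E by 6–3.
D vs E: 2 for D, 7 for E — E by 7–2.
Only A has no losses; A is the Condorcet winner.

A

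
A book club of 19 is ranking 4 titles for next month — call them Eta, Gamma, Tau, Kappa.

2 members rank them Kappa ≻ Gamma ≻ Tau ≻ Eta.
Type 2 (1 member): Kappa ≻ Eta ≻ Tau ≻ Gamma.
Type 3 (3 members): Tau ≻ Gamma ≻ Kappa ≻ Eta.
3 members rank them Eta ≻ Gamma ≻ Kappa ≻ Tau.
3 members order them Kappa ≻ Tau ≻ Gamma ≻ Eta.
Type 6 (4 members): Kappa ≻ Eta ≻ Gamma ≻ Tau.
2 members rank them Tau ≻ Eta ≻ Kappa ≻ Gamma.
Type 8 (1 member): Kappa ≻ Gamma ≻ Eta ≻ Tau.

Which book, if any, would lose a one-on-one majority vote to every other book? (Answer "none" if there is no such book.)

none

Head-to-head results (19 members):
Eta vs Gamma: Eta, 10–9.
Eta vs Tau: Tau wins 10–9.
Eta vs Kappa: Kappa, 14–5.
Gamma vs Tau: Gamma is ranked higher on 2+3+4+1 = 10 ballots, Tau on 9. Gamma wins 10–9.
Gamma vs Kappa: Gamma is ranked higher on 3+3 = 6 ballots, Kappa on 13. Kappa wins 13–6.
Tau vs Kappa: Tau preferred on 3+2 = 5 ballots; Kappa wins 14–5.
Each book has at least one pairwise win (Eta beats Gamma; Gamma beats Tau; Tau beats Eta; Kappa beats Eta) — no Condorcet loser.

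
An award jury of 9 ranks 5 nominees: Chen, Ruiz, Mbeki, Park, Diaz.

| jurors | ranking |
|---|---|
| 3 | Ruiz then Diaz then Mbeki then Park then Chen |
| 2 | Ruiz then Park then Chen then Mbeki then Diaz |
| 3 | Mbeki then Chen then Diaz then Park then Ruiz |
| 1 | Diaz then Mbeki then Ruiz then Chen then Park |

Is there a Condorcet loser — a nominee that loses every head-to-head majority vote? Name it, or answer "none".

none

Head-to-head results (9 jurors):
Chen vs Ruiz: Chen preferred on 3 ballots; Ruiz wins 6–3.
Chen vs Mbeki: Mbeki wins 7–2.
Chen vs Park: Chen is ranked higher on 3+1 = 4 ballots, Park on 5. Park wins 5–4.
Chen vs Diaz: Chen, 5–4.
Ruiz vs Mbeki: Ruiz is ranked higher on 3+2 = 5 ballots, Mbeki on 4. Ruiz wins 5–4.
Ruiz vs Park: Ruiz preferred on 3+2+1 = 6 ballots; Ruiz wins 6–3.
Ruiz vs Diaz: 5 to 4, Ruiz.
Mbeki vs Park: Mbeki preferred on 3+3+1 = 7 ballots; Mbeki wins 7–2.
Mbeki–Diaz: Mbeki 5–4.
Park vs Diaz: Diaz, 7–2.
Each nominee has at least one pairwise win (Chen beats Diaz; Ruiz beats Chen; Mbeki beats Chen; Park beats Chen; Diaz beats Park) — no Condorcet loser.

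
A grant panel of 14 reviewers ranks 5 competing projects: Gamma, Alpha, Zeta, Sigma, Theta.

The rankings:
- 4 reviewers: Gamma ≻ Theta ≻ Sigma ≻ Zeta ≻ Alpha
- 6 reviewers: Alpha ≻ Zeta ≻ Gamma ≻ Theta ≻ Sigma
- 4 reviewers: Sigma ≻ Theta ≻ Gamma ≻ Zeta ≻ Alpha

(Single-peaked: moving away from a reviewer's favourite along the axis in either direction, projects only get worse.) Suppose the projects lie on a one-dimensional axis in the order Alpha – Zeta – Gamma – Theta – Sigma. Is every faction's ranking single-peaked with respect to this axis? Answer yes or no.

yes

Axis positions: Alpha=1, Zeta=2, Gamma=3, Theta=4, Sigma=5.
Faction 1 (peak Gamma at position 3): ranking walks positions 3-4-5-2-1, expanding outward from the peak — single-peaked.
Faction 2 (peak Alpha at position 1): ranking walks positions 1-2-3-4-5, expanding outward from the peak — single-peaked.
Faction 3 (peak Sigma at position 5): ranking walks positions 5-4-3-2-1, expanding outward from the peak — single-peaked.
Every ranking is single-peaked on this axis.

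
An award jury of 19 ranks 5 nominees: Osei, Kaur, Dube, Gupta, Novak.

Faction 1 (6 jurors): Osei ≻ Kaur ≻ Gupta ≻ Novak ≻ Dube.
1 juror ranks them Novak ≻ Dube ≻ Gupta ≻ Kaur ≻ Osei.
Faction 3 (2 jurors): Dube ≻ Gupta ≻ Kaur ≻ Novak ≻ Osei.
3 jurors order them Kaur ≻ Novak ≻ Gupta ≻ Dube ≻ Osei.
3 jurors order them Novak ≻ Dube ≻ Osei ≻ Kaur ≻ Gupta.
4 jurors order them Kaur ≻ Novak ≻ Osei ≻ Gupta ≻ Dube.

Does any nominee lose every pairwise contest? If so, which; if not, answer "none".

Pairwise majorities:
Osei–Kaur: Kaur 10–9.
Osei vs Dube: 6+4 = 10 for Osei, 9 for Dube — Osei by 10–9.
Osei vs Gupta: Osei preferred on 6+3+4 = 13 ballots; Osei wins 13–6.
Osei vs Novak: Osei is ranked higher on 6 ballots, Novak on 13. Novak wins 13–6.
Kaur vs Dube: Kaur wins 13–6.
Kaur vs Gupta: 6+3+3+4 = 16 for Kaur, 3 for Gupta — Kaur by 16–3.
Kaur vs Novak: Kaur is ranked higher on 6+2+3+4 = 15 ballots, Novak on 4. Kaur wins 15–4.
Dube vs Gupta: Gupta, 13–6.
Dube vs Novak: 2 for Dube, 17 for Novak — Novak by 17–2.
Gupta vs Novak: Novak wins 11–8.
Only Dube has no wins; Dube is the Condorcet loser.

Dube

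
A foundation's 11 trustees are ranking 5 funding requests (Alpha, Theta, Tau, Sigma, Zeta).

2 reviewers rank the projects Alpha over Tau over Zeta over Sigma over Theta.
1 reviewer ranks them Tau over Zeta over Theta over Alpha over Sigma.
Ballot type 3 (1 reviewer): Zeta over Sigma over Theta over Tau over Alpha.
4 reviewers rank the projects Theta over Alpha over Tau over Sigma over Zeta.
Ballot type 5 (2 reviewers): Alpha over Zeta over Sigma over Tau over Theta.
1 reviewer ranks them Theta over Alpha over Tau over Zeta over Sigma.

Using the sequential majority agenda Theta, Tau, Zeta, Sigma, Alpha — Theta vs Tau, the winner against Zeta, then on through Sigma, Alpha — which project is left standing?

Alpha

Round 1: Theta vs Tau — 6–5, Theta advances.
Round 2: Theta vs Zeta — 5–6, Zeta advances.
Round 3: Zeta vs Sigma — 7–4, Zeta advances.
Round 4: Zeta vs Alpha — 2–9, Alpha advances.
The agenda winner is Alpha.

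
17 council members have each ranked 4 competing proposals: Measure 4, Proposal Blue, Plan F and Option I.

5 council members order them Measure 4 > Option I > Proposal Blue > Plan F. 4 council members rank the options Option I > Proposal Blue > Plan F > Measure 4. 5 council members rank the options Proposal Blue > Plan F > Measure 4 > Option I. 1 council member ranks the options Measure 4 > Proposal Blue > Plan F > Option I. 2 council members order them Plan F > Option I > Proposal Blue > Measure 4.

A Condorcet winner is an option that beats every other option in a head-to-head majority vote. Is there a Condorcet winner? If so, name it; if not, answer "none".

Check each pair by majority over 17 ballots:
Measure 4–Proposal Blue: Proposal Blue 11–6.
Measure 4 vs Plan F: Plan F wins 11–6.
Measure 4–Option I: Measure 4 11–6.
Proposal Blue vs Plan F: Proposal Blue, 15–2.
Proposal Blue vs Option I: Option I, 11–6.
Plan F–Option I: Option I 9–8.
No option is unbeaten: Measure 4 loses to Proposal Blue; Proposal Blue loses to Option I; Plan F loses to Proposal Blue; Option I loses to Measure 4. In particular Measure 4 beats Option I beats Proposal Blue beats Measure 4 is a majority cycle — no Condorcet winner exists.

none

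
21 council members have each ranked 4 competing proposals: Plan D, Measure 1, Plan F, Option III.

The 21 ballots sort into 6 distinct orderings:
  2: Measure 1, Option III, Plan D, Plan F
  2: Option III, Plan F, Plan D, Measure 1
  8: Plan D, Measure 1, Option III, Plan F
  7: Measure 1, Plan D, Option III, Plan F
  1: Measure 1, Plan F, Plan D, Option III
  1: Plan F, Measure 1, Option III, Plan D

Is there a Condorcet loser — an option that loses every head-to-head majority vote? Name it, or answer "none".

Head-to-head results (21 council members):
Plan D vs Measure 1: 10 to 11, Measure 1.
Plan D vs Plan F: Plan D wins 17–4.
Plan D vs Option III: Plan D is ranked higher on 8+7+1 = 16 ballots, Option III on 5. Plan D wins 16–5.
Measure 1–Plan F: Measure 1 18–3.
Measure 1 vs Option III: Measure 1, 19–2.
Plan F–Option III: Option III 19–2.
Plan F loses to every other option — it is the Condorcet loser.

Plan F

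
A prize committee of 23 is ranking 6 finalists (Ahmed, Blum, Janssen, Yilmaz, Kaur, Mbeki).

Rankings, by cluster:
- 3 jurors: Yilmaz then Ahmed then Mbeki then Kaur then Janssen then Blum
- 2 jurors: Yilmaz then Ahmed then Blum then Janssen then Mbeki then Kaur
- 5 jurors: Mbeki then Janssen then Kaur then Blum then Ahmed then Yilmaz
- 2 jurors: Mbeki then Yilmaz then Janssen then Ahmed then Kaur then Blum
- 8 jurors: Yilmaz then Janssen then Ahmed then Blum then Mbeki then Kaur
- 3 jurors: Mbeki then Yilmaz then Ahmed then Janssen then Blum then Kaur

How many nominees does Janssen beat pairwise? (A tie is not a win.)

3

Janssen against each rival (23 jurors):
Janssen vs Ahmed: Janssen wins 15–8.
Janssen vs Blum: Janssen wins 21–2.
Janssen vs Yilmaz: Yilmaz wins 18–5.
Janssen–Kaur: Janssen 20–3.
Janssen vs Mbeki: 10 to 13, Mbeki.
Janssen beats Ahmed, Blum, Kaur; loses to Yilmaz, Mbeki — 3 pairwise wins.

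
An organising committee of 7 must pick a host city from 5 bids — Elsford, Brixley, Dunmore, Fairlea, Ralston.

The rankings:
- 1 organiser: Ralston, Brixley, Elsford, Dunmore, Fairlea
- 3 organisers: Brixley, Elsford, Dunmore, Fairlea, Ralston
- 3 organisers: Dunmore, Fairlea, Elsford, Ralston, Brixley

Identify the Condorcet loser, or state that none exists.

none

Head-to-head results (7 organisers):
Elsford–Brixley: Brixley 4–3.
Elsford–Dunmore: Elsford 4–3.
Elsford vs Fairlea: 1+3 = 4 for Elsford, 3 for Fairlea — Elsford by 4–3.
Elsford vs Ralston: Elsford, 6–1.
Brixley vs Dunmore: Brixley is ranked higher on 1+3 = 4 ballots, Dunmore on 3. Brixley wins 4–3.
Brixley vs Fairlea: 4 to 3, Brixley.
Brixley–Ralston: Ralston 4–3.
Dunmore vs Fairlea: Dunmore preferred on 1+3+3 = 7 ballots; Dunmore wins 7–0.
Dunmore vs Ralston: 3+3 = 6 for Dunmore, 1 for Ralston — Dunmore by 6–1.
Fairlea vs Ralston: Fairlea is ranked higher on 3+3 = 6 ballots, Ralston on 1. Fairlea wins 6–1.
No city is winless: Elsford beats Dunmore; Brixley beats Elsford; Dunmore beats Fairlea; Fairlea beats Ralston; Ralston beats Brixley. There is no Condorcet loser.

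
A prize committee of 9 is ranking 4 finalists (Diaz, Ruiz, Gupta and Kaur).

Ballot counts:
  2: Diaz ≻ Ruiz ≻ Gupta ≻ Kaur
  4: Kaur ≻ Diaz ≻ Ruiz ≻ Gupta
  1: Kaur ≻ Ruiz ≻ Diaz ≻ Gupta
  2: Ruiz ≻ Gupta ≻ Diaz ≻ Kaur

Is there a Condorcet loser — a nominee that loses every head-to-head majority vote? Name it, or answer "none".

Gupta

Pairwise majorities:
Diaz vs Ruiz: Diaz preferred on 2+4 = 6 ballots; Diaz wins 6–3.
Diaz–Gupta: Diaz 7–2.
Diaz vs Kaur: Diaz preferred on 2+2 = 4 ballots; Kaur wins 5–4.
Ruiz vs Gupta: 2+4+1+2 = 9 for Ruiz, 0 for Gupta — Ruiz by 9–0.
Ruiz vs Kaur: 4 to 5, Kaur.
Gupta vs Kaur: Kaur wins 5–4.
Only Gupta has no wins; Gupta is the Condorcet loser.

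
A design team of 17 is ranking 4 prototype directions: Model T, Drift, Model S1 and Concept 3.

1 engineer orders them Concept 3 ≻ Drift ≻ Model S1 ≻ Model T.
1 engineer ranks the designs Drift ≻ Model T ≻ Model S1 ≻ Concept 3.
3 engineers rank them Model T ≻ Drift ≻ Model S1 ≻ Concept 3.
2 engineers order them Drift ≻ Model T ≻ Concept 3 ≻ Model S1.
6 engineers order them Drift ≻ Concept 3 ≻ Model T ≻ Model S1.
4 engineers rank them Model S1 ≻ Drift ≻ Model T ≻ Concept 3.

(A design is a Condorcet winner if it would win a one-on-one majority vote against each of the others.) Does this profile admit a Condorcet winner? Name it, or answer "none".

Drift

Pairwise majorities:
Model T vs Drift: Drift wins 14–3.
Model T vs Model S1: Model T, 12–5.
Model T vs Concept 3: 1+3+2+4 = 10 for Model T, 7 for Concept 3 — Model T by 10–7.
Drift vs Model S1: Drift wins 13–4.
Drift vs Concept 3: Drift is ranked higher on 1+3+2+6+4 = 16 ballots, Concept 3 on 1. Drift wins 16–1.
Model S1–Concept 3: Concept 3 9–8.
Only Drift has no losses; Drift is the Condorcet winner.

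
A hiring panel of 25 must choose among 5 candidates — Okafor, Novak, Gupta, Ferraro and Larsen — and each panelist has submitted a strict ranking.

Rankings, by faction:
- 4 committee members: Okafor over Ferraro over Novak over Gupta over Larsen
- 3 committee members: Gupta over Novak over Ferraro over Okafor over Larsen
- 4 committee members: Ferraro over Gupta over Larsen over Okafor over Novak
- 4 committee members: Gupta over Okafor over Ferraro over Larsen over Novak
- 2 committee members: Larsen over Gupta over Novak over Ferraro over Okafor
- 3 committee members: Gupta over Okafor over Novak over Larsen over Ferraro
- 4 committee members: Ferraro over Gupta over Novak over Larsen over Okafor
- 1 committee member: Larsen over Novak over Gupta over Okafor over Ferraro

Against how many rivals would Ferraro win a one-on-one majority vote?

Ferraro against each rival (25 committee members):
Ferraro vs Okafor: 13 to 12, Ferraro.
Ferraro vs Novak: Ferraro preferred on 4+4+4+4 = 16 ballots; Ferraro wins 16–9.
Ferraro–Gupta: Gupta 13–12.
Ferraro vs Larsen: Ferraro preferred on 4+3+4+4+4 = 19 ballots; Ferraro wins 19–6.
Ferraro beats Okafor, Novak, Larsen; loses to Gupta — 3 pairwise wins.

3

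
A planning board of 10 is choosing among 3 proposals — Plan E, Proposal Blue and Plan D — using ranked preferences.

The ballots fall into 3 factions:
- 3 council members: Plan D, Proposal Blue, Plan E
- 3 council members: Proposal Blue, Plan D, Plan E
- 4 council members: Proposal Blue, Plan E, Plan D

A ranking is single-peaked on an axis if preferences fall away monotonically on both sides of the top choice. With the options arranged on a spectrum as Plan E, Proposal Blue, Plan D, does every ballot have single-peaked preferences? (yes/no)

yes

Axis positions: Plan E=1, Proposal Blue=2, Plan D=3.
Faction 1 (peak Plan D at position 3): ranking walks positions 3-2-1, expanding outward from the peak — single-peaked.
Faction 2 (peak Proposal Blue at position 2): ranking walks positions 2-3-1, expanding outward from the peak — single-peaked.
Faction 3 (peak Proposal Blue at position 2): ranking walks positions 2-1-3, expanding outward from the peak — single-peaked.
Every ranking is single-peaked on this axis.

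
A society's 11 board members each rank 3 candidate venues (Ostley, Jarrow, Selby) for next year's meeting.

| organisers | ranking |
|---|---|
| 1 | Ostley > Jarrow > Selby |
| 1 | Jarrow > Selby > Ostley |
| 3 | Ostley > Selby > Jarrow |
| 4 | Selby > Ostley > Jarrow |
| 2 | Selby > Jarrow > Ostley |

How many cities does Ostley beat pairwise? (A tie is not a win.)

Ostley against each rival (11 organisers):
Ostley–Jarrow: Ostley 8–3.
Ostley vs Selby: 4 to 7, Selby.
Ostley beats Jarrow; loses to Selby — 1 pairwise win.

1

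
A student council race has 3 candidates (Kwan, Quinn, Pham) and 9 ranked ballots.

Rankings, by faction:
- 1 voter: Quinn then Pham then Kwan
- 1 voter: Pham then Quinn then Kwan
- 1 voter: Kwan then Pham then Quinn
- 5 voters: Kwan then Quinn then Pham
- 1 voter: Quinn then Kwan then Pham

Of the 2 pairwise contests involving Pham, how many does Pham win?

Pham against each rival (9 voters):
Pham vs Kwan: Kwan, 7–2.
Pham vs Quinn: Pham preferred on 1+1 = 2 ballots; Quinn wins 7–2.
Pham beats no one; loses to Kwan, Quinn — 0 pairwise wins.

0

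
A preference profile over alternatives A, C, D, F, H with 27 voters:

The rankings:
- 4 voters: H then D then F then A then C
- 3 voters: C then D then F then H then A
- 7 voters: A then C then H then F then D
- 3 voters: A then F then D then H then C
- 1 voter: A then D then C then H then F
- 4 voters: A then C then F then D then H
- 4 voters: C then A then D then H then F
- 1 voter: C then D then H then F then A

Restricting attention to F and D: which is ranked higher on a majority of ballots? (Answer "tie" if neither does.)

Ballots ranking F above D: 7 + 3 + 4 = 14.
Ballots ranking D above F: 27 − 14 = 13.
F wins the head-to-head 14–13.

F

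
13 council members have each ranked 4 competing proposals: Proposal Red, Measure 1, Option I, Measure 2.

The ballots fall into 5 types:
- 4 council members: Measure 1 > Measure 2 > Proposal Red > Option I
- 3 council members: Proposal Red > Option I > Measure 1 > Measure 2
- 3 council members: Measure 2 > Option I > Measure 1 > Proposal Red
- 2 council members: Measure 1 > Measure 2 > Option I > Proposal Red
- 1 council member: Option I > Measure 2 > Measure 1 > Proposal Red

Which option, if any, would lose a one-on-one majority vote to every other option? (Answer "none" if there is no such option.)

Head-to-head results (13 council members):
Proposal Red vs Measure 1: Measure 1, 10–3.
Proposal Red vs Option I: 7 to 6, Proposal Red.
Proposal Red vs Measure 2: Measure 2 wins 10–3.
Measure 1 vs Option I: Option I, 7–6.
Measure 1–Measure 2: Measure 1 9–4.
Option I vs Measure 2: Measure 2, 9–4.
Each option has at least one pairwise win (Proposal Red beats Option I; Measure 1 beats Proposal Red; Option I beats Measure 1; Measure 2 beats Proposal Red) — no Condorcet loser.

none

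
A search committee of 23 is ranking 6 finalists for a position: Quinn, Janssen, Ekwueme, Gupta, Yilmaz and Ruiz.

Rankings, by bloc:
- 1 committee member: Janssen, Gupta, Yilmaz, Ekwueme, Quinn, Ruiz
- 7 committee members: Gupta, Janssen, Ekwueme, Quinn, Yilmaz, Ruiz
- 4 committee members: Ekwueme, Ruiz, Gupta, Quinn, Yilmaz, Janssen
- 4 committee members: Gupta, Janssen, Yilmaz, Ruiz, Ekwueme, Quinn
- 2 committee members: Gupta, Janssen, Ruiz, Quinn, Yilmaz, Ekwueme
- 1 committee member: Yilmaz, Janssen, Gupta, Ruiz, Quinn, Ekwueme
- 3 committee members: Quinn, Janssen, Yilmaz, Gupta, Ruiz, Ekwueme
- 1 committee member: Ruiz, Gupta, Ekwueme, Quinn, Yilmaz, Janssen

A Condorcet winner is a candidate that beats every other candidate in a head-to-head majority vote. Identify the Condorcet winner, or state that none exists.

Pairwise majorities:
Quinn vs Janssen: Janssen, 15–8.
Quinn vs Ekwueme: Ekwueme wins 17–6.
Quinn vs Gupta: Quinn is ranked higher on 3 ballots, Gupta on 20. Gupta wins 20–3.
Quinn vs Yilmaz: Quinn preferred on 7+4+2+3+1 = 17 ballots; Quinn wins 17–6.
Quinn vs Ruiz: Ruiz, 12–11.
Janssen vs Ekwueme: Janssen wins 18–5.
Janssen vs Gupta: Gupta wins 18–5.
Janssen vs Yilmaz: Janssen is ranked higher on 1+7+4+2+3 = 17 ballots, Yilmaz on 6. Janssen wins 17–6.
Janssen vs Ruiz: Janssen, 18–5.
Ekwueme vs Gupta: Ekwueme is ranked higher on 4 ballots, Gupta on 19. Gupta wins 19–4.
Ekwueme vs Yilmaz: Ekwueme wins 12–11.
Ekwueme vs Ruiz: 1+7+4 = 12 for Ekwueme, 11 for Ruiz — Ekwueme by 12–11.
Gupta vs Yilmaz: Gupta, 19–4.
Gupta vs Ruiz: Gupta wins 18–5.
Yilmaz vs Ruiz: 1+7+4+1+3 = 16 for Yilmaz, 7 for Ruiz — Yilmaz by 16–7.
Gupta beats each of Quinn, Janssen, Ekwueme, Yilmaz, Ruiz — Gupta is the Condorcet winner.

Gupta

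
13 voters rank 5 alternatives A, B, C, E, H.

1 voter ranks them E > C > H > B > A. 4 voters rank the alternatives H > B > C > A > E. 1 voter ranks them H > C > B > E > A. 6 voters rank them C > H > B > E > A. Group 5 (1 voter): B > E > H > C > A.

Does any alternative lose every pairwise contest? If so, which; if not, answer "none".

A

Pairwise majorities:
A vs B: 0 for A, 13 for B — B by 13–0.
A vs C: 0 to 13, C.
A vs E: A is ranked higher on 4 ballots, E on 9. E wins 9–4.
A–H: H 13–0.
B–C: C 8–5.
B vs E: B preferred on 4+1+6+1 = 12 ballots; B wins 12–1.
B vs H: B is ranked higher on 1 ballot, H on 12. H wins 12–1.
C vs E: C, 11–2.
C vs H: C wins 7–6.
E–H: H 11–2.
Only A has no wins; A is the Condorcet loser.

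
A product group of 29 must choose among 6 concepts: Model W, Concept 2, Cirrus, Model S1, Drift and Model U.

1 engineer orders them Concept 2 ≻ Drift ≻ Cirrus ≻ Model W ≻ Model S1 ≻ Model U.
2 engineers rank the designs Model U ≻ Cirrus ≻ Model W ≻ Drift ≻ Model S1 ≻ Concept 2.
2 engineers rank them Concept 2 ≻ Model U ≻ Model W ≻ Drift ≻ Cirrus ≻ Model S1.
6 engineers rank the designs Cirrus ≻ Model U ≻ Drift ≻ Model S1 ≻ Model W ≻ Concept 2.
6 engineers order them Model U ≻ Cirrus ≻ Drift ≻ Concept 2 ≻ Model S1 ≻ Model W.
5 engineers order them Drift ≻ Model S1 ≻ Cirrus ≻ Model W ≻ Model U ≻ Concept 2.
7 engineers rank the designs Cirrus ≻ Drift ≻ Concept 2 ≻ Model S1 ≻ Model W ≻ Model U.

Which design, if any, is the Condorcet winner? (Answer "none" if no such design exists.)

Check each pair by majority over 29 ballots:
Model W vs Concept 2: Concept 2 wins 16–13.
Model W vs Cirrus: Cirrus, 27–2.
Model W vs Model S1: Model S1, 24–5.
Model W–Drift: Drift 25–4.
Model W vs Model U: Model U, 16–13.
Concept 2 vs Cirrus: Cirrus, 26–3.
Concept 2–Model S1: Concept 2 16–13.
Concept 2 vs Drift: Drift wins 26–3.
Concept 2 vs Model U: Model U wins 19–10.
Cirrus vs Model S1: Cirrus, 24–5.
Cirrus vs Drift: Cirrus wins 21–8.
Cirrus vs Model U: Cirrus, 19–10.
Model S1 vs Drift: Drift wins 29–0.
Model S1–Model U: Model U 16–13.
Drift vs Model U: Model U, 16–13.
Cirrus beats each of Model W, Concept 2, Model S1, Drift, Model U — Cirrus is the Condorcet winner.

Cirrus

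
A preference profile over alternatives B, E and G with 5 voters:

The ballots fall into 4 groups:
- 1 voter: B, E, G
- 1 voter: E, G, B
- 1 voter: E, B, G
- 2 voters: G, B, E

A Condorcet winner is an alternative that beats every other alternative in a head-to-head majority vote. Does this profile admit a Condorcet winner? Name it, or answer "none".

none

Pairwise majorities:
B vs E: B, 3–2.
B vs G: G, 3–2.
E vs G: E, 3–2.
Every alternative loses at least once (B loses to G; E loses to B; G loses to E). The majority relation contains the cycle B > E > G > B, so there is no Condorcet winner.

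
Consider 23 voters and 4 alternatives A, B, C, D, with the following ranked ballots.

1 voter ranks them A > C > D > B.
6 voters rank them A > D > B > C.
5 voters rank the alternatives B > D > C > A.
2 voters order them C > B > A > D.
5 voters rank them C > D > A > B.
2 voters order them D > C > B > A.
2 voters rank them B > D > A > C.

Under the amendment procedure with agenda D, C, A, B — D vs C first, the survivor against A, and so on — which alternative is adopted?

Round 1: D vs C — 15–8, D advances.
Round 2: D vs A — 14–9, D advances.
Round 3: D vs B — 14–9, D advances.
D survives the agenda.

D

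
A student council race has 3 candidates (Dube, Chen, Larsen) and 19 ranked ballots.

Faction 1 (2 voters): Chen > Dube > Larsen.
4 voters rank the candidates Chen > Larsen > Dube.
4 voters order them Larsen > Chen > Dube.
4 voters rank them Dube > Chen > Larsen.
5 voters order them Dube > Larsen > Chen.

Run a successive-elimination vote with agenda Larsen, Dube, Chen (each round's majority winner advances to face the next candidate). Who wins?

Round 1: Larsen vs Dube — 8–11, Dube advances.
Round 2: Dube vs Chen — 9–10, Chen advances.
Chen survives the agenda.

Chen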